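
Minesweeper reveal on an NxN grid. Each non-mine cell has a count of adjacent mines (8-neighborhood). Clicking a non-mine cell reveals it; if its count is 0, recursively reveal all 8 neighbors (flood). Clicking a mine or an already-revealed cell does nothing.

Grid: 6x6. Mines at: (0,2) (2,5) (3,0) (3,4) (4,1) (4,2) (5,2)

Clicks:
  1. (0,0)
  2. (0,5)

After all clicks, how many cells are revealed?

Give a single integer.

Click 1 (0,0) count=0: revealed 6 new [(0,0) (0,1) (1,0) (1,1) (2,0) (2,1)] -> total=6
Click 2 (0,5) count=0: revealed 6 new [(0,3) (0,4) (0,5) (1,3) (1,4) (1,5)] -> total=12

Answer: 12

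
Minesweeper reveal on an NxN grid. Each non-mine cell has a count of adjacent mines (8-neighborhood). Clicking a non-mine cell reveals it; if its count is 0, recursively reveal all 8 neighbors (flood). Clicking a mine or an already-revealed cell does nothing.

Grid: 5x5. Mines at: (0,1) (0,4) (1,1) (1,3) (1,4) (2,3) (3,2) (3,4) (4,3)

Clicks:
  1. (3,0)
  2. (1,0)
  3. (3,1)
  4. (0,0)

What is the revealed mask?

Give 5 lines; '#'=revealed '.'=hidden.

Click 1 (3,0) count=0: revealed 6 new [(2,0) (2,1) (3,0) (3,1) (4,0) (4,1)] -> total=6
Click 2 (1,0) count=2: revealed 1 new [(1,0)] -> total=7
Click 3 (3,1) count=1: revealed 0 new [(none)] -> total=7
Click 4 (0,0) count=2: revealed 1 new [(0,0)] -> total=8

Answer: #....
#....
##...
##...
##...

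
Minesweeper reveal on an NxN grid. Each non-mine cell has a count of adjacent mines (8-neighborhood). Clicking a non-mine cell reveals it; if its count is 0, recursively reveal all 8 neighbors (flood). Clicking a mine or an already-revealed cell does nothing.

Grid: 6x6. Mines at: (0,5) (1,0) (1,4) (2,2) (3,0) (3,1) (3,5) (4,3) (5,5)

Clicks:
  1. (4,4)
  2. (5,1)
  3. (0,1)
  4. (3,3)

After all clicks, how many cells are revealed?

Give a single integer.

Answer: 9

Derivation:
Click 1 (4,4) count=3: revealed 1 new [(4,4)] -> total=1
Click 2 (5,1) count=0: revealed 6 new [(4,0) (4,1) (4,2) (5,0) (5,1) (5,2)] -> total=7
Click 3 (0,1) count=1: revealed 1 new [(0,1)] -> total=8
Click 4 (3,3) count=2: revealed 1 new [(3,3)] -> total=9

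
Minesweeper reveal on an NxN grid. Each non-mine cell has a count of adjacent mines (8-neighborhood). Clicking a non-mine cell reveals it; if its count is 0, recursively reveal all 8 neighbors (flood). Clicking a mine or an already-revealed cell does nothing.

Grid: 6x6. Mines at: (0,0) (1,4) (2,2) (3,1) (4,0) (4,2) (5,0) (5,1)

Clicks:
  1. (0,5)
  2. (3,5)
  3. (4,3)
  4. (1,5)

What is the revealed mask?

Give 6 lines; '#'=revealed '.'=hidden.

Click 1 (0,5) count=1: revealed 1 new [(0,5)] -> total=1
Click 2 (3,5) count=0: revealed 12 new [(2,3) (2,4) (2,5) (3,3) (3,4) (3,5) (4,3) (4,4) (4,5) (5,3) (5,4) (5,5)] -> total=13
Click 3 (4,3) count=1: revealed 0 new [(none)] -> total=13
Click 4 (1,5) count=1: revealed 1 new [(1,5)] -> total=14

Answer: .....#
.....#
...###
...###
...###
...###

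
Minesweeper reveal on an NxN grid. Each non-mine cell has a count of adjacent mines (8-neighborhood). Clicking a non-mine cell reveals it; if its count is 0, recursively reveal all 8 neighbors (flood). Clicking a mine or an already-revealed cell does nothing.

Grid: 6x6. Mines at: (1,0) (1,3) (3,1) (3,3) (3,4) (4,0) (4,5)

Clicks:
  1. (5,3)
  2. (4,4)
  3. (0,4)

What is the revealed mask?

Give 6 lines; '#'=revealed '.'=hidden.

Answer: ....#.
......
......
......
.####.
.####.

Derivation:
Click 1 (5,3) count=0: revealed 8 new [(4,1) (4,2) (4,3) (4,4) (5,1) (5,2) (5,3) (5,4)] -> total=8
Click 2 (4,4) count=3: revealed 0 new [(none)] -> total=8
Click 3 (0,4) count=1: revealed 1 new [(0,4)] -> total=9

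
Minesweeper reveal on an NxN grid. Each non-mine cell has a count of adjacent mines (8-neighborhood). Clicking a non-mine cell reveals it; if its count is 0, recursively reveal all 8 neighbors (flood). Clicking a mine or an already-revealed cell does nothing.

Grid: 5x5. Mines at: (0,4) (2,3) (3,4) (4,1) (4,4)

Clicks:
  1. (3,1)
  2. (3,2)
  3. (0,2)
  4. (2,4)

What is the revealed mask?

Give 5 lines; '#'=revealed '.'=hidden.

Answer: ####.
####.
###.#
###..
.....

Derivation:
Click 1 (3,1) count=1: revealed 1 new [(3,1)] -> total=1
Click 2 (3,2) count=2: revealed 1 new [(3,2)] -> total=2
Click 3 (0,2) count=0: revealed 12 new [(0,0) (0,1) (0,2) (0,3) (1,0) (1,1) (1,2) (1,3) (2,0) (2,1) (2,2) (3,0)] -> total=14
Click 4 (2,4) count=2: revealed 1 new [(2,4)] -> total=15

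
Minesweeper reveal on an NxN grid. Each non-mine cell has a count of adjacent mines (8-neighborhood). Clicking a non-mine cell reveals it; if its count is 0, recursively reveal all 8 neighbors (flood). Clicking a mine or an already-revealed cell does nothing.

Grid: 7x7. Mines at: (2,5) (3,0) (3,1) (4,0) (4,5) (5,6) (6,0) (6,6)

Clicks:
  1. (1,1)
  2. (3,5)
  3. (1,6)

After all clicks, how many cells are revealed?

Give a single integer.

Answer: 37

Derivation:
Click 1 (1,1) count=0: revealed 36 new [(0,0) (0,1) (0,2) (0,3) (0,4) (0,5) (0,6) (1,0) (1,1) (1,2) (1,3) (1,4) (1,5) (1,6) (2,0) (2,1) (2,2) (2,3) (2,4) (3,2) (3,3) (3,4) (4,1) (4,2) (4,3) (4,4) (5,1) (5,2) (5,3) (5,4) (5,5) (6,1) (6,2) (6,3) (6,4) (6,5)] -> total=36
Click 2 (3,5) count=2: revealed 1 new [(3,5)] -> total=37
Click 3 (1,6) count=1: revealed 0 new [(none)] -> total=37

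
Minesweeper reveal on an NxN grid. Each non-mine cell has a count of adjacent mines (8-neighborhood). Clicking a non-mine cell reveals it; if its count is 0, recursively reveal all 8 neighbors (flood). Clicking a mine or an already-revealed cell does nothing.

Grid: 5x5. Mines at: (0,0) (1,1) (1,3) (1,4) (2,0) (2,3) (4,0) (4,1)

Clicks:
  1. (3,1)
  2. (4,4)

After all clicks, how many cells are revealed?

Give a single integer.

Answer: 7

Derivation:
Click 1 (3,1) count=3: revealed 1 new [(3,1)] -> total=1
Click 2 (4,4) count=0: revealed 6 new [(3,2) (3,3) (3,4) (4,2) (4,3) (4,4)] -> total=7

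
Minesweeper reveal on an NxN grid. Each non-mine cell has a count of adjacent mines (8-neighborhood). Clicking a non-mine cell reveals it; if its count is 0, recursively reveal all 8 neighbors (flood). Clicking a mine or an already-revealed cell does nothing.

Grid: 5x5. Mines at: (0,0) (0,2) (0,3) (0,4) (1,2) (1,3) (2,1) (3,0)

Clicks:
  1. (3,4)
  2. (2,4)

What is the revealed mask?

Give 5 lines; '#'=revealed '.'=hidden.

Click 1 (3,4) count=0: revealed 11 new [(2,2) (2,3) (2,4) (3,1) (3,2) (3,3) (3,4) (4,1) (4,2) (4,3) (4,4)] -> total=11
Click 2 (2,4) count=1: revealed 0 new [(none)] -> total=11

Answer: .....
.....
..###
.####
.####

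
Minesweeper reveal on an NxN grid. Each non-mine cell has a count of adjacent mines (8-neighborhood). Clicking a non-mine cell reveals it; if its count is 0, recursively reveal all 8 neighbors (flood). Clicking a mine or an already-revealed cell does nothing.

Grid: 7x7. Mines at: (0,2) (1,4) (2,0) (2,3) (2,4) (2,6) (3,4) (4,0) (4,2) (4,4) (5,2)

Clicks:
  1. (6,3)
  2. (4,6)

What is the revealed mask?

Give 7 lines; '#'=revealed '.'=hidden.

Click 1 (6,3) count=1: revealed 1 new [(6,3)] -> total=1
Click 2 (4,6) count=0: revealed 11 new [(3,5) (3,6) (4,5) (4,6) (5,3) (5,4) (5,5) (5,6) (6,4) (6,5) (6,6)] -> total=12

Answer: .......
.......
.......
.....##
.....##
...####
...####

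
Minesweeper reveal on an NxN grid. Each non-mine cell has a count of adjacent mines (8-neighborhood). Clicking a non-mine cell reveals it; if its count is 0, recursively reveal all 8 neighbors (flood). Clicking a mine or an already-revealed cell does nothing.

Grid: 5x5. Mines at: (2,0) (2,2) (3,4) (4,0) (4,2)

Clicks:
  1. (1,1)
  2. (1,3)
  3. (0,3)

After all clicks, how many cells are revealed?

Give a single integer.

Answer: 12

Derivation:
Click 1 (1,1) count=2: revealed 1 new [(1,1)] -> total=1
Click 2 (1,3) count=1: revealed 1 new [(1,3)] -> total=2
Click 3 (0,3) count=0: revealed 10 new [(0,0) (0,1) (0,2) (0,3) (0,4) (1,0) (1,2) (1,4) (2,3) (2,4)] -> total=12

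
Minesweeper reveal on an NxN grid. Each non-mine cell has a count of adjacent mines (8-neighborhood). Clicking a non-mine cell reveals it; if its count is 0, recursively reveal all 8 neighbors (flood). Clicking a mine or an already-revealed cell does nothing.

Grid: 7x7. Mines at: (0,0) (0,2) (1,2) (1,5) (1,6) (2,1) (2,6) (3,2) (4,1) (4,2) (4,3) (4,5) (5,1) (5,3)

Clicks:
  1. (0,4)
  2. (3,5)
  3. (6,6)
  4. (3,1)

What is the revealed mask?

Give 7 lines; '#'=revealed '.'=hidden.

Answer: ....#..
.......
.......
.#...#.
.......
....###
....###

Derivation:
Click 1 (0,4) count=1: revealed 1 new [(0,4)] -> total=1
Click 2 (3,5) count=2: revealed 1 new [(3,5)] -> total=2
Click 3 (6,6) count=0: revealed 6 new [(5,4) (5,5) (5,6) (6,4) (6,5) (6,6)] -> total=8
Click 4 (3,1) count=4: revealed 1 new [(3,1)] -> total=9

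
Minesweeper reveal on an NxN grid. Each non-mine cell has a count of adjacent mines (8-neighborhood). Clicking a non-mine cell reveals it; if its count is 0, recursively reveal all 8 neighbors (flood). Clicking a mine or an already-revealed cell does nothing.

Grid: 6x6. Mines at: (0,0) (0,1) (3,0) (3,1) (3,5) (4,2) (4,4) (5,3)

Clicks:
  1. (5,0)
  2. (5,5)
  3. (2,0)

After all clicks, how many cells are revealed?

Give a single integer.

Click 1 (5,0) count=0: revealed 4 new [(4,0) (4,1) (5,0) (5,1)] -> total=4
Click 2 (5,5) count=1: revealed 1 new [(5,5)] -> total=5
Click 3 (2,0) count=2: revealed 1 new [(2,0)] -> total=6

Answer: 6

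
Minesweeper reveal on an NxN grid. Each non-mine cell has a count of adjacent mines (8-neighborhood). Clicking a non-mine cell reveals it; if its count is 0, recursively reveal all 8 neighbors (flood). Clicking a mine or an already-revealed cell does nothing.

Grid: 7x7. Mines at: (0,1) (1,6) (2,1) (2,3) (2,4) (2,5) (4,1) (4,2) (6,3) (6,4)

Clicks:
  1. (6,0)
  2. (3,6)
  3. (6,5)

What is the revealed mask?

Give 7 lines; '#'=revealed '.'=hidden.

Click 1 (6,0) count=0: revealed 6 new [(5,0) (5,1) (5,2) (6,0) (6,1) (6,2)] -> total=6
Click 2 (3,6) count=1: revealed 1 new [(3,6)] -> total=7
Click 3 (6,5) count=1: revealed 1 new [(6,5)] -> total=8

Answer: .......
.......
.......
......#
.......
###....
###..#.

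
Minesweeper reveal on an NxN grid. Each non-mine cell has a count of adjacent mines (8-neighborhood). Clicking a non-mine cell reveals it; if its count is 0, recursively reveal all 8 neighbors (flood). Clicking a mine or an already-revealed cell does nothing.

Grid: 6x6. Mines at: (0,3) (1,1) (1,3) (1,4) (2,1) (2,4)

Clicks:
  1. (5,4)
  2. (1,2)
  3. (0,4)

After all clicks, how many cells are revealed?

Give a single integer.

Click 1 (5,4) count=0: revealed 18 new [(3,0) (3,1) (3,2) (3,3) (3,4) (3,5) (4,0) (4,1) (4,2) (4,3) (4,4) (4,5) (5,0) (5,1) (5,2) (5,3) (5,4) (5,5)] -> total=18
Click 2 (1,2) count=4: revealed 1 new [(1,2)] -> total=19
Click 3 (0,4) count=3: revealed 1 new [(0,4)] -> total=20

Answer: 20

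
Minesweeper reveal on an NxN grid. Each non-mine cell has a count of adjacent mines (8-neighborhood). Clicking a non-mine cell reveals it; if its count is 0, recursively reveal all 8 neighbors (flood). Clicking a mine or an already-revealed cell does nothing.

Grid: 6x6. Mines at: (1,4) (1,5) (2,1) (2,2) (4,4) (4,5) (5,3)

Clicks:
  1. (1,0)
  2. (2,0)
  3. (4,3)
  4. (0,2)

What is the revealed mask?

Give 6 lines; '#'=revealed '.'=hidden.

Answer: ####..
####..
#.....
......
...#..
......

Derivation:
Click 1 (1,0) count=1: revealed 1 new [(1,0)] -> total=1
Click 2 (2,0) count=1: revealed 1 new [(2,0)] -> total=2
Click 3 (4,3) count=2: revealed 1 new [(4,3)] -> total=3
Click 4 (0,2) count=0: revealed 7 new [(0,0) (0,1) (0,2) (0,3) (1,1) (1,2) (1,3)] -> total=10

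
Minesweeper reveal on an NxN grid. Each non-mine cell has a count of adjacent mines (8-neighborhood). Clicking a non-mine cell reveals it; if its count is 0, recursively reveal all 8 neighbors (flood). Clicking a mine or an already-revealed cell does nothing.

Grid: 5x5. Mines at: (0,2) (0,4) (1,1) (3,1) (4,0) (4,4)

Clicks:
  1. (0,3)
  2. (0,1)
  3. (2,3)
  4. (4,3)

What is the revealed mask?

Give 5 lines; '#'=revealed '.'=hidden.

Answer: .#.#.
..###
..###
..###
...#.

Derivation:
Click 1 (0,3) count=2: revealed 1 new [(0,3)] -> total=1
Click 2 (0,1) count=2: revealed 1 new [(0,1)] -> total=2
Click 3 (2,3) count=0: revealed 9 new [(1,2) (1,3) (1,4) (2,2) (2,3) (2,4) (3,2) (3,3) (3,4)] -> total=11
Click 4 (4,3) count=1: revealed 1 new [(4,3)] -> total=12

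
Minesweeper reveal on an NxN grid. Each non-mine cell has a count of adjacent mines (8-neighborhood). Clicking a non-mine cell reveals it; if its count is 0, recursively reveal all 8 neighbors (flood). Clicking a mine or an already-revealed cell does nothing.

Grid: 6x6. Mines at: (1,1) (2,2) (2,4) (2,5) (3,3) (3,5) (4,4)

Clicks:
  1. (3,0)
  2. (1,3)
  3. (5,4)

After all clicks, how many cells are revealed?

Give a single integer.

Answer: 15

Derivation:
Click 1 (3,0) count=0: revealed 13 new [(2,0) (2,1) (3,0) (3,1) (3,2) (4,0) (4,1) (4,2) (4,3) (5,0) (5,1) (5,2) (5,3)] -> total=13
Click 2 (1,3) count=2: revealed 1 new [(1,3)] -> total=14
Click 3 (5,4) count=1: revealed 1 new [(5,4)] -> total=15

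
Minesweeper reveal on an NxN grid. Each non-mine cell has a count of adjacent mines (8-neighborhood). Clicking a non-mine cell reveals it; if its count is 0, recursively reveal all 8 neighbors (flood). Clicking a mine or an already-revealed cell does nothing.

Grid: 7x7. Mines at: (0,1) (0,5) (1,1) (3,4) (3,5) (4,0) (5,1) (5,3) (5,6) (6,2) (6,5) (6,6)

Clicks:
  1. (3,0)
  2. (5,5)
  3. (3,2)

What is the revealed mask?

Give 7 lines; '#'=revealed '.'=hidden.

Answer: .......
.......
.###...
####...
.###...
.....#.
.......

Derivation:
Click 1 (3,0) count=1: revealed 1 new [(3,0)] -> total=1
Click 2 (5,5) count=3: revealed 1 new [(5,5)] -> total=2
Click 3 (3,2) count=0: revealed 9 new [(2,1) (2,2) (2,3) (3,1) (3,2) (3,3) (4,1) (4,2) (4,3)] -> total=11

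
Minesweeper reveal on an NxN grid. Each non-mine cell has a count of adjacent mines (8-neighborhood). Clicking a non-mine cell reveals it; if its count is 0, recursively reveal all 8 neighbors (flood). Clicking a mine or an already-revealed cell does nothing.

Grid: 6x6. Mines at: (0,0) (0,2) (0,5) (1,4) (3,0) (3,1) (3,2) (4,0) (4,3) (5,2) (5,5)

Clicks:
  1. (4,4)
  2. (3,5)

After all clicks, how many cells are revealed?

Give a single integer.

Answer: 6

Derivation:
Click 1 (4,4) count=2: revealed 1 new [(4,4)] -> total=1
Click 2 (3,5) count=0: revealed 5 new [(2,4) (2,5) (3,4) (3,5) (4,5)] -> total=6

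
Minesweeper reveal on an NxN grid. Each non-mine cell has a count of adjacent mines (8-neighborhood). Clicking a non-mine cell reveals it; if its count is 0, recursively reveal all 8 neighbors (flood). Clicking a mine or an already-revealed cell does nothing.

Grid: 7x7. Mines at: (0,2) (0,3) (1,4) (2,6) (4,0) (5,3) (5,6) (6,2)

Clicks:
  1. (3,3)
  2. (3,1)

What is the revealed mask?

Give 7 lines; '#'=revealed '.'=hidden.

Answer: ##.....
####...
######.
######.
.#####.
.......
.......

Derivation:
Click 1 (3,3) count=0: revealed 23 new [(0,0) (0,1) (1,0) (1,1) (1,2) (1,3) (2,0) (2,1) (2,2) (2,3) (2,4) (2,5) (3,0) (3,1) (3,2) (3,3) (3,4) (3,5) (4,1) (4,2) (4,3) (4,4) (4,5)] -> total=23
Click 2 (3,1) count=1: revealed 0 new [(none)] -> total=23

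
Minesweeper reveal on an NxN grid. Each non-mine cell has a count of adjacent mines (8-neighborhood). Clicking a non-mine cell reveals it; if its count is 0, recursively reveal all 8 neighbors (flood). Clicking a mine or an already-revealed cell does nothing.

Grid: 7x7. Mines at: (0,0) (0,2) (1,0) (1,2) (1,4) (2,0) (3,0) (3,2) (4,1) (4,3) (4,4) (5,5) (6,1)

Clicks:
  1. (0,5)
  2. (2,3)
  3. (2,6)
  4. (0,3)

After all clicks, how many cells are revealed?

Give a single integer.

Click 1 (0,5) count=1: revealed 1 new [(0,5)] -> total=1
Click 2 (2,3) count=3: revealed 1 new [(2,3)] -> total=2
Click 3 (2,6) count=0: revealed 9 new [(0,6) (1,5) (1,6) (2,5) (2,6) (3,5) (3,6) (4,5) (4,6)] -> total=11
Click 4 (0,3) count=3: revealed 1 new [(0,3)] -> total=12

Answer: 12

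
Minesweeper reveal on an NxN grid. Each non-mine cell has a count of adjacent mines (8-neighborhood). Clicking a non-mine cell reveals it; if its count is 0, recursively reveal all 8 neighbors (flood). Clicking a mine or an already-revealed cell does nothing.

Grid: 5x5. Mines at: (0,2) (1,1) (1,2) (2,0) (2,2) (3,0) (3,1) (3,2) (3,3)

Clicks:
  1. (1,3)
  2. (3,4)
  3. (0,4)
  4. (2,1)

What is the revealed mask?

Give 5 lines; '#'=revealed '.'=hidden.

Answer: ...##
...##
.#.##
....#
.....

Derivation:
Click 1 (1,3) count=3: revealed 1 new [(1,3)] -> total=1
Click 2 (3,4) count=1: revealed 1 new [(3,4)] -> total=2
Click 3 (0,4) count=0: revealed 5 new [(0,3) (0,4) (1,4) (2,3) (2,4)] -> total=7
Click 4 (2,1) count=7: revealed 1 new [(2,1)] -> total=8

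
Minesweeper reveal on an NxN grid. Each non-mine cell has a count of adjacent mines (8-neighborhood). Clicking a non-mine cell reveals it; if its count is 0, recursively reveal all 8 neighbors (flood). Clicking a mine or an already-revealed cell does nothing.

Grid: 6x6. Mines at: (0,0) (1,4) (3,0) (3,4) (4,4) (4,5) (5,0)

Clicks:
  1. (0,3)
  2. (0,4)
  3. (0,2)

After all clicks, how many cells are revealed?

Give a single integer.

Answer: 19

Derivation:
Click 1 (0,3) count=1: revealed 1 new [(0,3)] -> total=1
Click 2 (0,4) count=1: revealed 1 new [(0,4)] -> total=2
Click 3 (0,2) count=0: revealed 17 new [(0,1) (0,2) (1,1) (1,2) (1,3) (2,1) (2,2) (2,3) (3,1) (3,2) (3,3) (4,1) (4,2) (4,3) (5,1) (5,2) (5,3)] -> total=19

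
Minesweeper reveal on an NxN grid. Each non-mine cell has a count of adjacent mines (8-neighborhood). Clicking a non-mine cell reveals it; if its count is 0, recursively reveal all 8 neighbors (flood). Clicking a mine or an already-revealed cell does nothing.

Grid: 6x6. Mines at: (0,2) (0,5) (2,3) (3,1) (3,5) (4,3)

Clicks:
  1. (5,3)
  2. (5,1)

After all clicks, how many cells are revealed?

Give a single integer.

Answer: 7

Derivation:
Click 1 (5,3) count=1: revealed 1 new [(5,3)] -> total=1
Click 2 (5,1) count=0: revealed 6 new [(4,0) (4,1) (4,2) (5,0) (5,1) (5,2)] -> total=7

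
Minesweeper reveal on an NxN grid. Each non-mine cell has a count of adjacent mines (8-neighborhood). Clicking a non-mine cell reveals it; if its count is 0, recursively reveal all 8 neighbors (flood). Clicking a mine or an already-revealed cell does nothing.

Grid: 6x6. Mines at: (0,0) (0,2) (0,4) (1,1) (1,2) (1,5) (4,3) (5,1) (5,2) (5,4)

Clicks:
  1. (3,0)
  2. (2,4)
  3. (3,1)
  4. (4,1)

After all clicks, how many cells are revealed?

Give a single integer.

Answer: 10

Derivation:
Click 1 (3,0) count=0: revealed 9 new [(2,0) (2,1) (2,2) (3,0) (3,1) (3,2) (4,0) (4,1) (4,2)] -> total=9
Click 2 (2,4) count=1: revealed 1 new [(2,4)] -> total=10
Click 3 (3,1) count=0: revealed 0 new [(none)] -> total=10
Click 4 (4,1) count=2: revealed 0 new [(none)] -> total=10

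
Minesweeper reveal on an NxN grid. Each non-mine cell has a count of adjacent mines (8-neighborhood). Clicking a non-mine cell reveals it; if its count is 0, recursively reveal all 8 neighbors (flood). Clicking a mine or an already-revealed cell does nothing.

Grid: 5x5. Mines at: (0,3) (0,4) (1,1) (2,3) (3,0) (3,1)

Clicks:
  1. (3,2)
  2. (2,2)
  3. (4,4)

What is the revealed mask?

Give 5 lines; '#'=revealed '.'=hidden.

Click 1 (3,2) count=2: revealed 1 new [(3,2)] -> total=1
Click 2 (2,2) count=3: revealed 1 new [(2,2)] -> total=2
Click 3 (4,4) count=0: revealed 5 new [(3,3) (3,4) (4,2) (4,3) (4,4)] -> total=7

Answer: .....
.....
..#..
..###
..###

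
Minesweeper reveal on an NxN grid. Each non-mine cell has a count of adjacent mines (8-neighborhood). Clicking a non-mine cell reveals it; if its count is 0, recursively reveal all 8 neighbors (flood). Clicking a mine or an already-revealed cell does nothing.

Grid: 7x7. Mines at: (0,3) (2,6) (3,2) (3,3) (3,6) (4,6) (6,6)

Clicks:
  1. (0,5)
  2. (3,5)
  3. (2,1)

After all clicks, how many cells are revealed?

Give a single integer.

Click 1 (0,5) count=0: revealed 6 new [(0,4) (0,5) (0,6) (1,4) (1,5) (1,6)] -> total=6
Click 2 (3,5) count=3: revealed 1 new [(3,5)] -> total=7
Click 3 (2,1) count=1: revealed 1 new [(2,1)] -> total=8

Answer: 8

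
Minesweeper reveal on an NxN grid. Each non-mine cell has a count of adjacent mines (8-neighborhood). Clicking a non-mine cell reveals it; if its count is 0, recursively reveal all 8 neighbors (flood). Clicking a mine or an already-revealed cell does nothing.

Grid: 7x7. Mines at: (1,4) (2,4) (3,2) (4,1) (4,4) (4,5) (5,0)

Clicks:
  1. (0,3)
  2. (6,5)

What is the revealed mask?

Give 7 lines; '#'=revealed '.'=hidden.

Answer: ...#...
.......
.......
.......
.......
.######
.######

Derivation:
Click 1 (0,3) count=1: revealed 1 new [(0,3)] -> total=1
Click 2 (6,5) count=0: revealed 12 new [(5,1) (5,2) (5,3) (5,4) (5,5) (5,6) (6,1) (6,2) (6,3) (6,4) (6,5) (6,6)] -> total=13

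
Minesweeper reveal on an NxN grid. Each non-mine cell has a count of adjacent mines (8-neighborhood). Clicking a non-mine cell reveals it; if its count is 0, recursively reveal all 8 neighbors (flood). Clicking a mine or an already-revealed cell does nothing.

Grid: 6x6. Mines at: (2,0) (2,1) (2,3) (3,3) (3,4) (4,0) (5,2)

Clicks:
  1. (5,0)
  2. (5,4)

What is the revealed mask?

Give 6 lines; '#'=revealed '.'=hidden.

Answer: ......
......
......
......
...###
#..###

Derivation:
Click 1 (5,0) count=1: revealed 1 new [(5,0)] -> total=1
Click 2 (5,4) count=0: revealed 6 new [(4,3) (4,4) (4,5) (5,3) (5,4) (5,5)] -> total=7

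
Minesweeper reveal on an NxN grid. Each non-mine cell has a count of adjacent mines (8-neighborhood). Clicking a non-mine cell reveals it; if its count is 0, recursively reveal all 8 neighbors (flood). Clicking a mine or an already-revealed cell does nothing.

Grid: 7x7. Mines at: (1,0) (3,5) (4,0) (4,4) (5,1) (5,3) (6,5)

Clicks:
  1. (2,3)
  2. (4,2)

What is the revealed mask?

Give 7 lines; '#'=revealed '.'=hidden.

Click 1 (2,3) count=0: revealed 25 new [(0,1) (0,2) (0,3) (0,4) (0,5) (0,6) (1,1) (1,2) (1,3) (1,4) (1,5) (1,6) (2,1) (2,2) (2,3) (2,4) (2,5) (2,6) (3,1) (3,2) (3,3) (3,4) (4,1) (4,2) (4,3)] -> total=25
Click 2 (4,2) count=2: revealed 0 new [(none)] -> total=25

Answer: .######
.######
.######
.####..
.###...
.......
.......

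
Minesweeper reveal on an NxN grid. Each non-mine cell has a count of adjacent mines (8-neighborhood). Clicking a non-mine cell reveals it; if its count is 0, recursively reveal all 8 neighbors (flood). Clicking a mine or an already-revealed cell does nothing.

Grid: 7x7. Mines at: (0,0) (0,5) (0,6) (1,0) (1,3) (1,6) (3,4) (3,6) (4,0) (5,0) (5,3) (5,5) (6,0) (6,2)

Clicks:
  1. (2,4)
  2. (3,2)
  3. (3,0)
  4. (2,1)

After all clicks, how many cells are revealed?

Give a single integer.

Click 1 (2,4) count=2: revealed 1 new [(2,4)] -> total=1
Click 2 (3,2) count=0: revealed 9 new [(2,1) (2,2) (2,3) (3,1) (3,2) (3,3) (4,1) (4,2) (4,3)] -> total=10
Click 3 (3,0) count=1: revealed 1 new [(3,0)] -> total=11
Click 4 (2,1) count=1: revealed 0 new [(none)] -> total=11

Answer: 11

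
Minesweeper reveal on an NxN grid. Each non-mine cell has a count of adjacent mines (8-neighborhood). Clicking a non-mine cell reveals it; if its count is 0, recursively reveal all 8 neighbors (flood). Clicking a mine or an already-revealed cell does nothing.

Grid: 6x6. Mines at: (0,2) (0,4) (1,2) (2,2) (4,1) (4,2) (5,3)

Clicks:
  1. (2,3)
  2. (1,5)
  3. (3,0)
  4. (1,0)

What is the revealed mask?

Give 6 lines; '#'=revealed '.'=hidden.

Click 1 (2,3) count=2: revealed 1 new [(2,3)] -> total=1
Click 2 (1,5) count=1: revealed 1 new [(1,5)] -> total=2
Click 3 (3,0) count=1: revealed 1 new [(3,0)] -> total=3
Click 4 (1,0) count=0: revealed 7 new [(0,0) (0,1) (1,0) (1,1) (2,0) (2,1) (3,1)] -> total=10

Answer: ##....
##...#
##.#..
##....
......
......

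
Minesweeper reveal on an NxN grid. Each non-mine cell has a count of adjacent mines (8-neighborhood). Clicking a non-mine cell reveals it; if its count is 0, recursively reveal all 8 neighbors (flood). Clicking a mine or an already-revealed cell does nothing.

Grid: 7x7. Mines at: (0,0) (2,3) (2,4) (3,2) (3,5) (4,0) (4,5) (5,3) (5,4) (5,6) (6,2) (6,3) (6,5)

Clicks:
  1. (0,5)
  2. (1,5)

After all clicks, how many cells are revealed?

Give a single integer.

Answer: 14

Derivation:
Click 1 (0,5) count=0: revealed 14 new [(0,1) (0,2) (0,3) (0,4) (0,5) (0,6) (1,1) (1,2) (1,3) (1,4) (1,5) (1,6) (2,5) (2,6)] -> total=14
Click 2 (1,5) count=1: revealed 0 new [(none)] -> total=14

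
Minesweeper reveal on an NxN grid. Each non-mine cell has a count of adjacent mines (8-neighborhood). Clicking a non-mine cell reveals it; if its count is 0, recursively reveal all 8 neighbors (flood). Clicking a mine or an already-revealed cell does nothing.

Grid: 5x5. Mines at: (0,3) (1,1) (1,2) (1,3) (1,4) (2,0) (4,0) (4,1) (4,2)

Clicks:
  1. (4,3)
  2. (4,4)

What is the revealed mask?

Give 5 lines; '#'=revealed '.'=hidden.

Answer: .....
.....
...##
...##
...##

Derivation:
Click 1 (4,3) count=1: revealed 1 new [(4,3)] -> total=1
Click 2 (4,4) count=0: revealed 5 new [(2,3) (2,4) (3,3) (3,4) (4,4)] -> total=6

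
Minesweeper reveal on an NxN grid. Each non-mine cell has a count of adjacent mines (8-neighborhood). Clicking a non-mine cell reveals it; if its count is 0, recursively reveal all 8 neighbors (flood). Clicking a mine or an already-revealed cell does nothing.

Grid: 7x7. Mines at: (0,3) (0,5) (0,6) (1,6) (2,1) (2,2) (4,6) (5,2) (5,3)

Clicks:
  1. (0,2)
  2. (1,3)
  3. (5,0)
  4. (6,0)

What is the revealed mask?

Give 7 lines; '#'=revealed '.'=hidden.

Click 1 (0,2) count=1: revealed 1 new [(0,2)] -> total=1
Click 2 (1,3) count=2: revealed 1 new [(1,3)] -> total=2
Click 3 (5,0) count=0: revealed 8 new [(3,0) (3,1) (4,0) (4,1) (5,0) (5,1) (6,0) (6,1)] -> total=10
Click 4 (6,0) count=0: revealed 0 new [(none)] -> total=10

Answer: ..#....
...#...
.......
##.....
##.....
##.....
##.....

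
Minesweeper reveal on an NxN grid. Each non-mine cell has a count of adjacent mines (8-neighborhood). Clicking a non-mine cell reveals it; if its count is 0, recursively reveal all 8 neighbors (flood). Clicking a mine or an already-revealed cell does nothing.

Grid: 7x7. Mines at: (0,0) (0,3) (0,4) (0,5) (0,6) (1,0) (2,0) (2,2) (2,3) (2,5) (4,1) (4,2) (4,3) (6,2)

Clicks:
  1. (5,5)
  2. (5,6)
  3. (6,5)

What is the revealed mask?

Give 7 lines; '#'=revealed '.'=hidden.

Click 1 (5,5) count=0: revealed 14 new [(3,4) (3,5) (3,6) (4,4) (4,5) (4,6) (5,3) (5,4) (5,5) (5,6) (6,3) (6,4) (6,5) (6,6)] -> total=14
Click 2 (5,6) count=0: revealed 0 new [(none)] -> total=14
Click 3 (6,5) count=0: revealed 0 new [(none)] -> total=14

Answer: .......
.......
.......
....###
....###
...####
...####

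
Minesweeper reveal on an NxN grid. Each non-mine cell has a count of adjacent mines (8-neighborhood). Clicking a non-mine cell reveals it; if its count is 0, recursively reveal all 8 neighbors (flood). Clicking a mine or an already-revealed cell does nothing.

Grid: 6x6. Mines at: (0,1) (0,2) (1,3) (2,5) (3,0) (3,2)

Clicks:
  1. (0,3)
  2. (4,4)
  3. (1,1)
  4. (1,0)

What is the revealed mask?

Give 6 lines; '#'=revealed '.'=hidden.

Answer: ...#..
##....
......
...###
######
######

Derivation:
Click 1 (0,3) count=2: revealed 1 new [(0,3)] -> total=1
Click 2 (4,4) count=0: revealed 15 new [(3,3) (3,4) (3,5) (4,0) (4,1) (4,2) (4,3) (4,4) (4,5) (5,0) (5,1) (5,2) (5,3) (5,4) (5,5)] -> total=16
Click 3 (1,1) count=2: revealed 1 new [(1,1)] -> total=17
Click 4 (1,0) count=1: revealed 1 new [(1,0)] -> total=18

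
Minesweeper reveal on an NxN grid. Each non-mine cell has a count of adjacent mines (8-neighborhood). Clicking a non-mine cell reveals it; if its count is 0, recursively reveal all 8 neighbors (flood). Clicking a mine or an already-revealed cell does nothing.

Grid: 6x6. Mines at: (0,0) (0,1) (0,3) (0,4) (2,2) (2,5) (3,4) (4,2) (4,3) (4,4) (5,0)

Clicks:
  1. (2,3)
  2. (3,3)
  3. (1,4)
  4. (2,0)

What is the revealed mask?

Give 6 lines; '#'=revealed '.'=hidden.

Answer: ......
##..#.
##.#..
##.#..
##....
......

Derivation:
Click 1 (2,3) count=2: revealed 1 new [(2,3)] -> total=1
Click 2 (3,3) count=5: revealed 1 new [(3,3)] -> total=2
Click 3 (1,4) count=3: revealed 1 new [(1,4)] -> total=3
Click 4 (2,0) count=0: revealed 8 new [(1,0) (1,1) (2,0) (2,1) (3,0) (3,1) (4,0) (4,1)] -> total=11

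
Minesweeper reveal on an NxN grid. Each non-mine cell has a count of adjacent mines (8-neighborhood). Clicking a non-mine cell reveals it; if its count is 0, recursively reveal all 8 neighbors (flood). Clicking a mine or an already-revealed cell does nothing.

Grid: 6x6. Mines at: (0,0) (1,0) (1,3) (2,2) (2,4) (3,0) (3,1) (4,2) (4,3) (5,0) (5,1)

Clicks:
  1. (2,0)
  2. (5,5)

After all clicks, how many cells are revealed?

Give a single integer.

Click 1 (2,0) count=3: revealed 1 new [(2,0)] -> total=1
Click 2 (5,5) count=0: revealed 6 new [(3,4) (3,5) (4,4) (4,5) (5,4) (5,5)] -> total=7

Answer: 7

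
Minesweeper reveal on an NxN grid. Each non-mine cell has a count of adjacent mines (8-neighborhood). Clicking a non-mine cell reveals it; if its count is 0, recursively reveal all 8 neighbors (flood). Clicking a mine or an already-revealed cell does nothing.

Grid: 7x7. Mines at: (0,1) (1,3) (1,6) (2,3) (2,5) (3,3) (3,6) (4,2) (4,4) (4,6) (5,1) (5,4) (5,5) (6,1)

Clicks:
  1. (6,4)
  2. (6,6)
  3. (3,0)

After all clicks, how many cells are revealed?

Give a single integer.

Click 1 (6,4) count=2: revealed 1 new [(6,4)] -> total=1
Click 2 (6,6) count=1: revealed 1 new [(6,6)] -> total=2
Click 3 (3,0) count=0: revealed 11 new [(1,0) (1,1) (1,2) (2,0) (2,1) (2,2) (3,0) (3,1) (3,2) (4,0) (4,1)] -> total=13

Answer: 13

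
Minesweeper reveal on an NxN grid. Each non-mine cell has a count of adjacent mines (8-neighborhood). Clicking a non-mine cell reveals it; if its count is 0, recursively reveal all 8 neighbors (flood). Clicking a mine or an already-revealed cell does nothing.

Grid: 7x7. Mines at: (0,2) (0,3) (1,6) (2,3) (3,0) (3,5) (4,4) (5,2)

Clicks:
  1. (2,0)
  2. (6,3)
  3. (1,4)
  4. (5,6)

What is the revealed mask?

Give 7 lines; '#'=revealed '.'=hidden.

Answer: .......
....#..
#......
.......
.....##
...####
...####

Derivation:
Click 1 (2,0) count=1: revealed 1 new [(2,0)] -> total=1
Click 2 (6,3) count=1: revealed 1 new [(6,3)] -> total=2
Click 3 (1,4) count=2: revealed 1 new [(1,4)] -> total=3
Click 4 (5,6) count=0: revealed 9 new [(4,5) (4,6) (5,3) (5,4) (5,5) (5,6) (6,4) (6,5) (6,6)] -> total=12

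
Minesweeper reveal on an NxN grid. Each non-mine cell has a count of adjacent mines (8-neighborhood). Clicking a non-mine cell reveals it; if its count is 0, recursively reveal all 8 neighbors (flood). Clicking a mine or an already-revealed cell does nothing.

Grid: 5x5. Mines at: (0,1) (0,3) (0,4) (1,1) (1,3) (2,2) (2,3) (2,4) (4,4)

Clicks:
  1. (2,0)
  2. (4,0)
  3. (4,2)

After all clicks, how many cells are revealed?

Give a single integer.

Click 1 (2,0) count=1: revealed 1 new [(2,0)] -> total=1
Click 2 (4,0) count=0: revealed 9 new [(2,1) (3,0) (3,1) (3,2) (3,3) (4,0) (4,1) (4,2) (4,3)] -> total=10
Click 3 (4,2) count=0: revealed 0 new [(none)] -> total=10

Answer: 10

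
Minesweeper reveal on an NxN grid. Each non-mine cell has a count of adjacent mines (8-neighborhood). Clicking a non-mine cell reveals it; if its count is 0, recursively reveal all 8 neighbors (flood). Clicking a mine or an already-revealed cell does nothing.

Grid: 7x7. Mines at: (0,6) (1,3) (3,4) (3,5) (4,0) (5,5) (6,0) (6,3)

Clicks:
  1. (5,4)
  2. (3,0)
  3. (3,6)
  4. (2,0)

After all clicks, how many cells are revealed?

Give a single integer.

Answer: 22

Derivation:
Click 1 (5,4) count=2: revealed 1 new [(5,4)] -> total=1
Click 2 (3,0) count=1: revealed 1 new [(3,0)] -> total=2
Click 3 (3,6) count=1: revealed 1 new [(3,6)] -> total=3
Click 4 (2,0) count=0: revealed 19 new [(0,0) (0,1) (0,2) (1,0) (1,1) (1,2) (2,0) (2,1) (2,2) (2,3) (3,1) (3,2) (3,3) (4,1) (4,2) (4,3) (5,1) (5,2) (5,3)] -> total=22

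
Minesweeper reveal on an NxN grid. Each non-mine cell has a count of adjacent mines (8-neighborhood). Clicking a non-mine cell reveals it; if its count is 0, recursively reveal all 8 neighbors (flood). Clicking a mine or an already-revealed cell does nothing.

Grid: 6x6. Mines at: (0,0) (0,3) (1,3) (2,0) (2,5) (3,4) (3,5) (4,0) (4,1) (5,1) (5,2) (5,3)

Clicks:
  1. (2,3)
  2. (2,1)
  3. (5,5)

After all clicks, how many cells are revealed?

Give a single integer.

Answer: 6

Derivation:
Click 1 (2,3) count=2: revealed 1 new [(2,3)] -> total=1
Click 2 (2,1) count=1: revealed 1 new [(2,1)] -> total=2
Click 3 (5,5) count=0: revealed 4 new [(4,4) (4,5) (5,4) (5,5)] -> total=6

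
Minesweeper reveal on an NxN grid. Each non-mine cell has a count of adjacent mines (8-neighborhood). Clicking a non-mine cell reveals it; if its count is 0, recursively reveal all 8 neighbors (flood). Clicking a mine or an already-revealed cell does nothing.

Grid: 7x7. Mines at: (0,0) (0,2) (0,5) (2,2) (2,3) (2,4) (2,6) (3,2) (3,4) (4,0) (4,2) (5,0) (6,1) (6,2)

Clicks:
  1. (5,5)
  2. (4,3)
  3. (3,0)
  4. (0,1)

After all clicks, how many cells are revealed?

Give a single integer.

Click 1 (5,5) count=0: revealed 14 new [(3,5) (3,6) (4,3) (4,4) (4,5) (4,6) (5,3) (5,4) (5,5) (5,6) (6,3) (6,4) (6,5) (6,6)] -> total=14
Click 2 (4,3) count=3: revealed 0 new [(none)] -> total=14
Click 3 (3,0) count=1: revealed 1 new [(3,0)] -> total=15
Click 4 (0,1) count=2: revealed 1 new [(0,1)] -> total=16

Answer: 16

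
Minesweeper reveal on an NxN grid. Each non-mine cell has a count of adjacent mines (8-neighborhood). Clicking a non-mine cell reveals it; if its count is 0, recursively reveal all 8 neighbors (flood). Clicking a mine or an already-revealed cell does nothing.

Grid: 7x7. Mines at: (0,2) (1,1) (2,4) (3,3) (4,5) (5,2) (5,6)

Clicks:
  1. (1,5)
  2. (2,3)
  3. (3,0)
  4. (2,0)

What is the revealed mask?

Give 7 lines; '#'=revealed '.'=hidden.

Answer: .......
.....#.
####...
###....
###....
##.....
##.....

Derivation:
Click 1 (1,5) count=1: revealed 1 new [(1,5)] -> total=1
Click 2 (2,3) count=2: revealed 1 new [(2,3)] -> total=2
Click 3 (3,0) count=0: revealed 13 new [(2,0) (2,1) (2,2) (3,0) (3,1) (3,2) (4,0) (4,1) (4,2) (5,0) (5,1) (6,0) (6,1)] -> total=15
Click 4 (2,0) count=1: revealed 0 new [(none)] -> total=15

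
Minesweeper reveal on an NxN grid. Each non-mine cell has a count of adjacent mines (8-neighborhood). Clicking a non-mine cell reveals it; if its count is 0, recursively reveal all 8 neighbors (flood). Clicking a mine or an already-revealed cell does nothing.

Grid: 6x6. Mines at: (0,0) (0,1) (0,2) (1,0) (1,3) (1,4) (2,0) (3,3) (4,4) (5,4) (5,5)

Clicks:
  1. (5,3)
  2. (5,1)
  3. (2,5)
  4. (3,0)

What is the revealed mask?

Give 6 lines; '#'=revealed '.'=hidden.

Answer: ......
......
.....#
###...
####..
####..

Derivation:
Click 1 (5,3) count=2: revealed 1 new [(5,3)] -> total=1
Click 2 (5,1) count=0: revealed 10 new [(3,0) (3,1) (3,2) (4,0) (4,1) (4,2) (4,3) (5,0) (5,1) (5,2)] -> total=11
Click 3 (2,5) count=1: revealed 1 new [(2,5)] -> total=12
Click 4 (3,0) count=1: revealed 0 new [(none)] -> total=12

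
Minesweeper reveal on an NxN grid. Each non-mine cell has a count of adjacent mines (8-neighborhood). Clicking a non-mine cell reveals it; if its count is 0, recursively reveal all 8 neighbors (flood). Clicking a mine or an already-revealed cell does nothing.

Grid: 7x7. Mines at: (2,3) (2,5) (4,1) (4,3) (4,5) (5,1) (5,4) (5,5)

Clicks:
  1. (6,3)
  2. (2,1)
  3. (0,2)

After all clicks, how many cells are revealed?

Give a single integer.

Answer: 21

Derivation:
Click 1 (6,3) count=1: revealed 1 new [(6,3)] -> total=1
Click 2 (2,1) count=0: revealed 20 new [(0,0) (0,1) (0,2) (0,3) (0,4) (0,5) (0,6) (1,0) (1,1) (1,2) (1,3) (1,4) (1,5) (1,6) (2,0) (2,1) (2,2) (3,0) (3,1) (3,2)] -> total=21
Click 3 (0,2) count=0: revealed 0 new [(none)] -> total=21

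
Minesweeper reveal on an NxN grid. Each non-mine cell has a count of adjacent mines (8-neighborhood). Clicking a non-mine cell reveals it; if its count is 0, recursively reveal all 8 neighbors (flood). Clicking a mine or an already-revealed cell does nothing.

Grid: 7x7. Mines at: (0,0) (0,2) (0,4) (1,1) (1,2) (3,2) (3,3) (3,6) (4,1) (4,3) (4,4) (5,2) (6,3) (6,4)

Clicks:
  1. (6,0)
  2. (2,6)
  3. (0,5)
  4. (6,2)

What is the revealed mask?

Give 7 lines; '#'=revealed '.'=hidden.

Click 1 (6,0) count=0: revealed 4 new [(5,0) (5,1) (6,0) (6,1)] -> total=4
Click 2 (2,6) count=1: revealed 1 new [(2,6)] -> total=5
Click 3 (0,5) count=1: revealed 1 new [(0,5)] -> total=6
Click 4 (6,2) count=2: revealed 1 new [(6,2)] -> total=7

Answer: .....#.
.......
......#
.......
.......
##.....
###....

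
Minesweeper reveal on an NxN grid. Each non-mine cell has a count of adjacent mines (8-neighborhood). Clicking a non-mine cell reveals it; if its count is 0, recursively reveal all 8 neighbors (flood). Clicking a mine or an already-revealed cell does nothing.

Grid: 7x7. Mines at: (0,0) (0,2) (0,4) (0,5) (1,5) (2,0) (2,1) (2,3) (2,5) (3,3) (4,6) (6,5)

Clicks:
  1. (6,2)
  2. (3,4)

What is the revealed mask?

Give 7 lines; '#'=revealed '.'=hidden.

Answer: .......
.......
.......
###.#..
#####..
#####..
#####..

Derivation:
Click 1 (6,2) count=0: revealed 18 new [(3,0) (3,1) (3,2) (4,0) (4,1) (4,2) (4,3) (4,4) (5,0) (5,1) (5,2) (5,3) (5,4) (6,0) (6,1) (6,2) (6,3) (6,4)] -> total=18
Click 2 (3,4) count=3: revealed 1 new [(3,4)] -> total=19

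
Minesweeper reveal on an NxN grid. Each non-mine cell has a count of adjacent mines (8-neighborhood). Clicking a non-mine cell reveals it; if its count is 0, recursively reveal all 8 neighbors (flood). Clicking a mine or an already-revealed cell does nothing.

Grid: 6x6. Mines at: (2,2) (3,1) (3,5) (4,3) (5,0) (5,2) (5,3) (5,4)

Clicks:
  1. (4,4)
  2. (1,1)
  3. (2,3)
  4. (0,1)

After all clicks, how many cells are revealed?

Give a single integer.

Click 1 (4,4) count=4: revealed 1 new [(4,4)] -> total=1
Click 2 (1,1) count=1: revealed 1 new [(1,1)] -> total=2
Click 3 (2,3) count=1: revealed 1 new [(2,3)] -> total=3
Click 4 (0,1) count=0: revealed 15 new [(0,0) (0,1) (0,2) (0,3) (0,4) (0,5) (1,0) (1,2) (1,3) (1,4) (1,5) (2,0) (2,1) (2,4) (2,5)] -> total=18

Answer: 18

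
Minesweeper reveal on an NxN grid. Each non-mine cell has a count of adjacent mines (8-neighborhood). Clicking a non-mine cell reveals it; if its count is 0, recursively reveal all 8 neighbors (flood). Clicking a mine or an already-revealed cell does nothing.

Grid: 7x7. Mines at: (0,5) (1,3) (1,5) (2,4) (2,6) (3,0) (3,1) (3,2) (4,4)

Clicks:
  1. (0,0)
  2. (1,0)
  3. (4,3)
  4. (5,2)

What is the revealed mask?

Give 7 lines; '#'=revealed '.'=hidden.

Click 1 (0,0) count=0: revealed 9 new [(0,0) (0,1) (0,2) (1,0) (1,1) (1,2) (2,0) (2,1) (2,2)] -> total=9
Click 2 (1,0) count=0: revealed 0 new [(none)] -> total=9
Click 3 (4,3) count=2: revealed 1 new [(4,3)] -> total=10
Click 4 (5,2) count=0: revealed 21 new [(3,5) (3,6) (4,0) (4,1) (4,2) (4,5) (4,6) (5,0) (5,1) (5,2) (5,3) (5,4) (5,5) (5,6) (6,0) (6,1) (6,2) (6,3) (6,4) (6,5) (6,6)] -> total=31

Answer: ###....
###....
###....
.....##
####.##
#######
#######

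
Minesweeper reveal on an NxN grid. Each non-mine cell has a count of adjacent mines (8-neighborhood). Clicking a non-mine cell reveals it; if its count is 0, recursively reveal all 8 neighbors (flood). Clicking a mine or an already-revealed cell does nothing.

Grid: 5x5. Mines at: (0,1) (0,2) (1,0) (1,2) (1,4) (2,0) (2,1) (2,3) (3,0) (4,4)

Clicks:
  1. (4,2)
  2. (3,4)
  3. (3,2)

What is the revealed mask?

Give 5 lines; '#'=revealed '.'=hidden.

Answer: .....
.....
.....
.####
.###.

Derivation:
Click 1 (4,2) count=0: revealed 6 new [(3,1) (3,2) (3,3) (4,1) (4,2) (4,3)] -> total=6
Click 2 (3,4) count=2: revealed 1 new [(3,4)] -> total=7
Click 3 (3,2) count=2: revealed 0 new [(none)] -> total=7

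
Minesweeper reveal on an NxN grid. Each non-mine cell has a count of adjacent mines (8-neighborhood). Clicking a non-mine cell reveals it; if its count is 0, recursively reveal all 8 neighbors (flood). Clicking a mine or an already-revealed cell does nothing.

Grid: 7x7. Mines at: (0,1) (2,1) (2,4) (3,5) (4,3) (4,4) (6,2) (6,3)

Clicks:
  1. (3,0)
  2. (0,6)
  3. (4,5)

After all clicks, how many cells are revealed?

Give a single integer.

Answer: 14

Derivation:
Click 1 (3,0) count=1: revealed 1 new [(3,0)] -> total=1
Click 2 (0,6) count=0: revealed 12 new [(0,2) (0,3) (0,4) (0,5) (0,6) (1,2) (1,3) (1,4) (1,5) (1,6) (2,5) (2,6)] -> total=13
Click 3 (4,5) count=2: revealed 1 new [(4,5)] -> total=14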